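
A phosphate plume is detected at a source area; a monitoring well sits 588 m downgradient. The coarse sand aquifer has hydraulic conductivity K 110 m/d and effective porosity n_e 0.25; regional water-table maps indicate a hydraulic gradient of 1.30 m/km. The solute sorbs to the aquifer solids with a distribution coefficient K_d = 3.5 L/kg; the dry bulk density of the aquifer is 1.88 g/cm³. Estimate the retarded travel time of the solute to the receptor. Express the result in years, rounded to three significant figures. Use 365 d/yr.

Specific discharge q = 110 × 0.0013 = 0.1430 m/d
Seepage velocity v = q / n = 0.1430 / 0.25 = 0.5720 m/d
Retardation R = 1 + ρ_b·K_d/n = 1 + 1.88×3.5/0.25 = 27.32
Contaminant velocity v_c = v/R = 0.5720/27.32 = 0.02094 m/d
t = L/v_c = 588/0.02094 = 28080 d
   = 28080/365 = 76.9 yr

76.9 years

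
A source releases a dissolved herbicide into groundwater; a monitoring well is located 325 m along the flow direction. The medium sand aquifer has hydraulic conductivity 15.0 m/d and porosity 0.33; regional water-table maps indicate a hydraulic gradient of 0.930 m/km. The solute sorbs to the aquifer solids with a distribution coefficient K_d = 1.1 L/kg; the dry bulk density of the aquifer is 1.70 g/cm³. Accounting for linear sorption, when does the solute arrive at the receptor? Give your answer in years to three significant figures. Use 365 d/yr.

140 years

Specific discharge q = 15.0 × 9.3e-4 = 0.01395 m/d
v = Ki/n = 15.0·9.3e-4/0.33 = 0.04227 m/d
Retardation R = 1 + ρ_b·K_d/n = 1 + 1.70×1.1/0.33 = 6.667
Contaminant velocity v_c = v/R = 0.04227/6.667 = 0.006341 m/d
t = L/v_c = 325/0.006341 = 51250 d
   = 51250/365 = 140 yr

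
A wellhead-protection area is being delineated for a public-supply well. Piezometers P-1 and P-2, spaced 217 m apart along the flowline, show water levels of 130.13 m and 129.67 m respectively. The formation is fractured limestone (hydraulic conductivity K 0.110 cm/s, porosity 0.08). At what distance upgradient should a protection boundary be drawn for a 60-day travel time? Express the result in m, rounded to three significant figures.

Hydraulic gradient i = (130.13 − 129.67) / 217 = 0.46 / 217 = 0.002120
K = 0.110 cm/s × 864 = 95.04 m/d
q = Ki = 95.04 × 0.002120 = 0.2015 m/d
Seepage velocity v = q / n = 0.2015 / 0.08 = 2.518 m/d
L = v × T = 2.518 × 60 = 151.1 m

151 m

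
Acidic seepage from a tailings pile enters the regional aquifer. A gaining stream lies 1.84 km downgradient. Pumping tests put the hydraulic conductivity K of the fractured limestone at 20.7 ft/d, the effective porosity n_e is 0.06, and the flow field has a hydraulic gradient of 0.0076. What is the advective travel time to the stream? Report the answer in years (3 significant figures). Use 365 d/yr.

6.31 years

K = 20.7 ft/d × 0.3048 = 6.309 m/d
Specific discharge q = 6.309 × 0.0076 = 0.04795 m/d
v = Ki/n = 6.309·0.0076/0.06 = 0.7992 m/d
L = 1.84 km = 1840 m
t = L / v = 1840 / 0.7992 = 2302 d
   = 2302 / 365 = 6.31 yr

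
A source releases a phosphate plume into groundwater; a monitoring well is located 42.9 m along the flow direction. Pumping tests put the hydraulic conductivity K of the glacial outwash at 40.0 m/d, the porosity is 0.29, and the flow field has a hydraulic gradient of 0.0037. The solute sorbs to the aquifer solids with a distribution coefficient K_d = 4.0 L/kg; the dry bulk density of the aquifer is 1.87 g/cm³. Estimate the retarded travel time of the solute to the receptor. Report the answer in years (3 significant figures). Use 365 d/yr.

Specific discharge q = 40.0 × 0.0037 = 0.1480 m/d
Seepage velocity v = q / n = 0.1480 / 0.29 = 0.5103 m/d
Retardation R = 1 + ρ_b·K_d/n = 1 + 1.87×4.0/0.29 = 26.79
Contaminant velocity v_c = v/R = 0.5103/26.79 = 0.01905 m/d
t = L/v_c = 42.9/0.01905 = 2252 d
   = 2252/365 = 6.17 yr

6.17 years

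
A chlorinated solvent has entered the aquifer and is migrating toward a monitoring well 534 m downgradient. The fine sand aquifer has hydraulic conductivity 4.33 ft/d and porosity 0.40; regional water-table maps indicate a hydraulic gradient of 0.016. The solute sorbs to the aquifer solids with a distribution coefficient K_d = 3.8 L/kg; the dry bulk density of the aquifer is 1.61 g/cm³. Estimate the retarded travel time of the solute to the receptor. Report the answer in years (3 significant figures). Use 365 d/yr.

K = 4.33 ft/d × 0.3048 = 1.320 m/d
Specific discharge q = 1.320 × 0.016 = 0.02112 m/d
v_s = q/n_e = 0.02112/0.40 = 0.05279 m/d
Retardation R = 1 + ρ_b·K_d/n = 1 + 1.61×3.8/0.40 = 16.30
Contaminant velocity v_c = v/R = 0.05279/16.30 = 0.003240 m/d
t = L/v_c = 534/0.003240 = 164800 d
   = 164800/365 = 452 yr

452 years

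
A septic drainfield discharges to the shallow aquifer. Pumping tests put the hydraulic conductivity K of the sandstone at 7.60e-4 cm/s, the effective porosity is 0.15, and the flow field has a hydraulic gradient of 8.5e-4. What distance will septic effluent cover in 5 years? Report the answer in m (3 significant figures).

6.79 m

K = 7.60e-4 cm/s × 864 = 0.6566 m/d
q = Ki = 0.6566 × 8.5e-4 = 5.581e-4 m/d
Seepage velocity v = q / n = 5.581e-4 / 0.15 = 0.003721 m/d
T = 5 yr × 365 = 1825 d
L = v × T = 0.003721 × 1825 = 6.791 m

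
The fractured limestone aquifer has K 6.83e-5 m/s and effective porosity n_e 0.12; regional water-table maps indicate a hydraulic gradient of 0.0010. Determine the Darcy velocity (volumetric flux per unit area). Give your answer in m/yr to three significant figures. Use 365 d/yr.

2.15 m/yr

K = 6.83e-5 m/s × 86400 s/d = 5.901 m/d
q = Ki = 5.901 × 0.0010 = 0.005901 m/d
   = 0.005901 × 365 = 2.15 m/yr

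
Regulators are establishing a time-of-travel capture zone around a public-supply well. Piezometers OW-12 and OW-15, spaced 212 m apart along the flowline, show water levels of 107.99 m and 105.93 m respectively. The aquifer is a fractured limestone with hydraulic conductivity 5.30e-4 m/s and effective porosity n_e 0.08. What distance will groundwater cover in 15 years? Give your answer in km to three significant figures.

30.5 km

Hydraulic gradient i = (107.99 − 105.93) / 212 = 2.06 / 212 = 0.009717
K = 5.30e-4 m/s × 86400 s/d = 45.79 m/d
Darcy flux q = K·i = 45.79 × 0.009717 = 0.4450 m/d
v_s = q/n_e = 0.4450/0.08 = 5.562 m/d
T = 15 yr × 365 = 5475 d
L = v × T = 5.562 × 5475 = 30450 m
   = 30.5 km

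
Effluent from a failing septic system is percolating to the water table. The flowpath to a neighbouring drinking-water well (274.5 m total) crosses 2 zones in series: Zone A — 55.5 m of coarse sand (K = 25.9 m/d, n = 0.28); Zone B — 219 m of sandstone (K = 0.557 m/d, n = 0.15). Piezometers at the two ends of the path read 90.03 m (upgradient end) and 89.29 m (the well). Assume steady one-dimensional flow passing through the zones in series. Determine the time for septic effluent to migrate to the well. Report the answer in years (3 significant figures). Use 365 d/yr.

Total head drop ΔH = 90.03 − 89.29 = 0.74 m
Continuity: the same q passes through each zone, so ΔH = q·Σ(L_j/K_j) — the zones act as resistances in series.
Σ(L/K) = 55.5/25.9 + 219/0.557 = 2.143 + 393.2 = 395.3 d
q = ΔH / Σ(L/K) = 0.74 / 395.3 = 0.001872 m/d (same in every zone)
Zone A: v = q/n = 0.001872/0.28 = 0.006685 m/d → t_A = 55.5/0.006685 = 8302 d
Zone B: v = q/n = 0.001872/0.15 = 0.01248 m/d → t_B = 219/0.01248 = 17550 d
Total t = 8302 + 17550 = 25850 d
   = 25850 / 365 = 70.8 yr

70.8 years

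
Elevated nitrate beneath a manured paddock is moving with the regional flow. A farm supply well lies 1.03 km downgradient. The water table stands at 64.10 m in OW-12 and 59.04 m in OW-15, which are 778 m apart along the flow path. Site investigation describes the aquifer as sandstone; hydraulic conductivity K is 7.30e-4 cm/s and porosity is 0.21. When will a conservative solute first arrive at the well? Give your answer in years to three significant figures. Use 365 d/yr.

144 years

Hydraulic gradient i = (64.10 − 59.04) / 778 = 5.06 / 778 = 0.006504
K = 7.30e-4 cm/s × 864 = 0.6307 m/d
Specific discharge q = 0.6307 × 0.006504 = 0.004102 m/d
v_s = q/n_e = 0.004102/0.21 = 0.01953 m/d
L = 1.03 km = 1030 m
t = L / v = 1030 / 0.01953 = 52730 d
   = 52730 / 365 = 144 yr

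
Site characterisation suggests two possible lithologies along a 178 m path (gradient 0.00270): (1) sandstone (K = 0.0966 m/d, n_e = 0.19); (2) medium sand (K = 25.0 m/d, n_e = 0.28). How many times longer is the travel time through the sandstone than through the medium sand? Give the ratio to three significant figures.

176

Unit 1 (sandstone): v = 0.0966×0.0027/0.19 = 0.001373 m/d, t = 178/0.001373 = 129700 d
Unit 2 (medium sand): v = 25.0×0.0027/0.28 = 0.2411 m/d, t = 178/0.2411 = 738.4 d
t(sandstone) / t(medium sand) = 129700/738.4 = 176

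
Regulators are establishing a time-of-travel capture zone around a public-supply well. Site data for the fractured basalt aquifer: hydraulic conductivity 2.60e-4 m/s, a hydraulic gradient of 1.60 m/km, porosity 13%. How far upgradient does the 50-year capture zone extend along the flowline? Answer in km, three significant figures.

5.05 km

K = 2.60e-4 m/s × 86400 s/d = 22.46 m/d
q = Ki = 22.46 × 0.0016 = 0.03594 m/d
v = Ki/n = 22.46·0.0016/0.13 = 0.2765 m/d
T = 50 yr × 365 = 18250 d
L = v × T = 0.2765 × 18250 = 5046 m
   = 5.05 km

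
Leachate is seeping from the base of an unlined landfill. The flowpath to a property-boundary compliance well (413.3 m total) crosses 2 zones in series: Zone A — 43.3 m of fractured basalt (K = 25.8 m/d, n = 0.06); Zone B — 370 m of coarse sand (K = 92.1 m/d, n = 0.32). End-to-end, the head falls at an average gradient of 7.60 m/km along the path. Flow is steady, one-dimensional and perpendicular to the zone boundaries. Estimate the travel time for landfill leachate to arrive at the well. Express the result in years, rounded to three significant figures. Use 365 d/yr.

For zones in series the flux q is common to all zones; the equivalent conductivity is the harmonic (thickness-weighted) mean, K_eq = L_total / Σ(L_j/K_j).
Σ(L/K) = 43.3/25.8 + 370/92.1 = 1.678 + 4.017 = 5.696 d
K_eq = L_total / Σ(L/K) = 413.3 / 5.696 = 72.56 m/d
q = K_eq · i = 72.56 × 0.0076 = 0.5515 m/d (same in every zone)
Zone A: v = q/n = 0.5515/0.06 = 9.191 m/d → t_A = 43.3/9.191 = 4.711 d
Zone B: v = q/n = 0.5515/0.32 = 1.723 m/d → t_B = 370/1.723 = 214.7 d
Total t = 4.711 + 214.7 = 219.4 d
   = 219.4 / 365 = 0.601 yr

0.601 years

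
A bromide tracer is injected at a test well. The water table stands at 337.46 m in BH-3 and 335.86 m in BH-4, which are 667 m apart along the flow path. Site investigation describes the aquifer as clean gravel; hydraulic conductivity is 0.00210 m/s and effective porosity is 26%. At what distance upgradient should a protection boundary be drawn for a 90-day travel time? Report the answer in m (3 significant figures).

Hydraulic gradient i = (337.46 − 335.86) / 667 = 1.60 / 667 = 0.002399
K = 0.00210 m/s × 86400 s/d = 181.4 m/d
q = Ki = 181.4 × 0.002399 = 0.4352 m/d
Average linear velocity = 0.4352 / 0.26 = 1.674 m/d
L = v × T = 1.674 × 90 = 150.7 m

151 m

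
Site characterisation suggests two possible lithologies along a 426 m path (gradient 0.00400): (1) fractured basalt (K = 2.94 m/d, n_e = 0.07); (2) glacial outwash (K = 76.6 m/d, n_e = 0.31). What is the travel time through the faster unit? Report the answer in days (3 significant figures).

Unit 1 (fractured basalt): v = 2.94×0.0040/0.07 = 0.1680 m/d, t = 426/0.1680 = 2536 d
Unit 2 (glacial outwash): v = 76.6×0.0040/0.31 = 0.9884 m/d, t = 426/0.9884 = 431.0 d
Faster unit: t = 431 d

431 days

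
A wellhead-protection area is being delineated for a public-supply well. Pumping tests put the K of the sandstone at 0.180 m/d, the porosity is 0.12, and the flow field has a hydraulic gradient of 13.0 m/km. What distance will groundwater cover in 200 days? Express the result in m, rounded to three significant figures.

3.90 m

Specific discharge q = 0.180 × 0.013 = 0.002340 m/d
v = Ki/n = 0.180·0.013/0.12 = 0.01950 m/d
L = v × T = 0.01950 × 200 = 3.900 m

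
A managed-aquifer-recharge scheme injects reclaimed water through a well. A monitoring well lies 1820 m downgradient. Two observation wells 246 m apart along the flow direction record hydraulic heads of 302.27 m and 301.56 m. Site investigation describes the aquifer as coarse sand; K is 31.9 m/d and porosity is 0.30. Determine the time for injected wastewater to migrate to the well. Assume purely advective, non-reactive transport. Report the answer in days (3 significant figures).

Hydraulic gradient i = (302.27 − 301.56) / 246 = 0.71 / 246 = 0.002886
q = Ki = 31.9 × 0.002886 = 0.09207 m/d
Average linear velocity = 0.09207 / 0.30 = 0.3069 m/d
t = L / v = 1820 / 0.3069 = 5930 d

5930 days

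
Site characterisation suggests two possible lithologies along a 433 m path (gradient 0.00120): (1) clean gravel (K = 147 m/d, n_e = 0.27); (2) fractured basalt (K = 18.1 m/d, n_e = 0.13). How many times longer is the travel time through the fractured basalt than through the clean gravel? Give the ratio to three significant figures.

3.91

Unit 1 (clean gravel): v = 147×0.0012/0.27 = 0.6533 m/d, t = 433/0.6533 = 662.8 d
Unit 2 (fractured basalt): v = 18.1×0.0012/0.13 = 0.1671 m/d, t = 433/0.1671 = 2592 d
t(fractured basalt) / t(clean gravel) = 2592/662.8 = 3.91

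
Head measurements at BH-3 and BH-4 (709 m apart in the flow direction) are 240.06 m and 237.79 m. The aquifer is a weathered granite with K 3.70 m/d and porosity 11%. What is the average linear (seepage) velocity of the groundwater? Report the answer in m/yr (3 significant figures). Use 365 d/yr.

Hydraulic gradient i = (240.06 − 237.79) / 709 = 2.27 / 709 = 0.003202
Darcy flux q = K·i = 3.70 × 0.003202 = 0.01185 m/d
Seepage velocity v = q / n = 0.01185 / 0.11 = 0.1077 m/d
   = 0.1077 × 365 = 39.3 m/yr

39.3 m/yr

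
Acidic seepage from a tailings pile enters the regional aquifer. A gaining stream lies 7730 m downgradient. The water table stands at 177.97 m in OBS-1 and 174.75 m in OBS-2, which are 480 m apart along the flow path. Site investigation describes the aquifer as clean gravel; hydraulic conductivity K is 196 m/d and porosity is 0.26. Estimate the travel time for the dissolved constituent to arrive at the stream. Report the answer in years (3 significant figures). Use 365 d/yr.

Hydraulic gradient i = (177.97 − 174.75) / 480 = 3.22 / 480 = 0.006708
q = Ki = 196 × 0.006708 = 1.315 m/d
Average linear velocity = 1.315 / 0.26 = 5.057 m/d
t = L / v = 7730 / 5.057 = 1529 d
   = 1529 / 365 = 4.19 yr

4.19 years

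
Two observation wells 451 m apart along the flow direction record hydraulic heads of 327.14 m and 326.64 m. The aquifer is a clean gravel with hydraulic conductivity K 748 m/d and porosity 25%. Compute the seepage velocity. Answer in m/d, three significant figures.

3.32 m/d

Hydraulic gradient i = (327.14 − 326.64) / 451 = 0.50 / 451 = 0.001109
q = Ki = 748 × 0.001109 = 0.8293 m/d
Seepage velocity v = q / n = 0.8293 / 0.25 = 3.317 m/d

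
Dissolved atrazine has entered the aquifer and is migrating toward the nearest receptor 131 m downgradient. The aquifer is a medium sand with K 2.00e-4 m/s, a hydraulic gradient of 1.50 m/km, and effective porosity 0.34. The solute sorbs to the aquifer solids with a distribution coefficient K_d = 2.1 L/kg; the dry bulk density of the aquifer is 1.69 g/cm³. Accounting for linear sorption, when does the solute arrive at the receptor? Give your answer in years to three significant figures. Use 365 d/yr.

K = 2.00e-4 m/s × 86400 s/d = 17.28 m/d
Specific discharge q = 17.28 × 0.0015 = 0.02592 m/d
v = Ki/n = 17.28·0.0015/0.34 = 0.07624 m/d
Retardation R = 1 + ρ_b·K_d/n = 1 + 1.69×2.1/0.34 = 11.44
Contaminant velocity v_c = v/R = 0.07624/11.44 = 0.006665 m/d
t = L/v_c = 131/0.006665 = 19660 d
   = 19660/365 = 53.8 yr

53.8 years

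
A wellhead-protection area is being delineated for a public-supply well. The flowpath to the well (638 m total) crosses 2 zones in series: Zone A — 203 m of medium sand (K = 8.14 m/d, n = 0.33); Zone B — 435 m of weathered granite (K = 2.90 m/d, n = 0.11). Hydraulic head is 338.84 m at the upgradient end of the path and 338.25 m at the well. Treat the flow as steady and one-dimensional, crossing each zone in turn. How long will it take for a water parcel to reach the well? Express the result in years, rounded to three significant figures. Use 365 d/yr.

Total head drop ΔH = 338.84 − 338.25 = 0.59 m
Continuity: the same q passes through each zone, so ΔH = q·Σ(L_j/K_j) — the zones act as resistances in series.
Σ(L/K) = 203/8.14 + 435/2.90 = 24.94 + 150.0 = 174.9 d
q = ΔH / Σ(L/K) = 0.59 / 174.9 = 0.003373 m/d (same in every zone)
Zone A: v = q/n = 0.003373/0.33 = 0.01022 m/d → t_A = 203/0.01022 = 19860 d
Zone B: v = q/n = 0.003373/0.11 = 0.03066 m/d → t_B = 435/0.03066 = 14190 d
Total t = 19860 + 14190 = 34050 d
   = 34050 / 365 = 93.3 yr

93.3 years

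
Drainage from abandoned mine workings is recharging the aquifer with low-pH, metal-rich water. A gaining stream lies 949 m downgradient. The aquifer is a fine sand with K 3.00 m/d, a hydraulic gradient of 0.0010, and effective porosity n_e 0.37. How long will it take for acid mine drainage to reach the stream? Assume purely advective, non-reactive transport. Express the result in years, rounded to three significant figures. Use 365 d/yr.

321 years

Darcy flux q = K·i = 3.00 × 0.0010 = 0.003000 m/d
Average linear velocity = 0.003000 / 0.37 = 0.008108 m/d
t = L / v = 949 / 0.008108 = 117000 d
   = 117000 / 365 = 321 yr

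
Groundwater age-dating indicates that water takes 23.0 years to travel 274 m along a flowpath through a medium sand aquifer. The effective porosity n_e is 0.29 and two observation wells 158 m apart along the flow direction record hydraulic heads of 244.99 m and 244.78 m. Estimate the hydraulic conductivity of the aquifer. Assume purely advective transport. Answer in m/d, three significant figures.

7.12 m/d

Hydraulic gradient i = (244.99 − 244.78) / 158 = 0.21 / 158 = 0.001329
t = 23.0 years = 8395 d
v = L / t = 274 / 8395 = 0.03264 m/d
K = v · n / i = 0.03264 × 0.29 / 0.001329 = 7.12 m/d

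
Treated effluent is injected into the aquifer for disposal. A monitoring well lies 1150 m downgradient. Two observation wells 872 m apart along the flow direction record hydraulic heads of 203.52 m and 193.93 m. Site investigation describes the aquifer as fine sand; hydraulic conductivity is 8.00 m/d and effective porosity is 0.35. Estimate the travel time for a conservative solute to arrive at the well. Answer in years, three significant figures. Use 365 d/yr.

Hydraulic gradient i = (203.52 − 193.93) / 872 = 9.59 / 872 = 0.01100
q = Ki = 8.00 × 0.01100 = 0.08798 m/d
v_s = q/n_e = 0.08798/0.35 = 0.2514 m/d
t = L / v = 1150 / 0.2514 = 4575 d
   = 4575 / 365 = 12.5 yr

12.5 years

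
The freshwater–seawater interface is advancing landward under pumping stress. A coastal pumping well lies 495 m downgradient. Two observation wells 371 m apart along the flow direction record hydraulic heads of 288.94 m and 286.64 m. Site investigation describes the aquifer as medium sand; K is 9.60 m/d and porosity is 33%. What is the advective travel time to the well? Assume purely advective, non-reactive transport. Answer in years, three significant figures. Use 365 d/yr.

Hydraulic gradient i = (288.94 − 286.64) / 371 = 2.30 / 371 = 0.006199
q = Ki = 9.60 × 0.006199 = 0.05951 m/d
Seepage velocity v = q / n = 0.05951 / 0.33 = 0.1803 m/d
t = L / v = 495 / 0.1803 = 2745 d
   = 2745 / 365 = 7.52 yr

7.52 years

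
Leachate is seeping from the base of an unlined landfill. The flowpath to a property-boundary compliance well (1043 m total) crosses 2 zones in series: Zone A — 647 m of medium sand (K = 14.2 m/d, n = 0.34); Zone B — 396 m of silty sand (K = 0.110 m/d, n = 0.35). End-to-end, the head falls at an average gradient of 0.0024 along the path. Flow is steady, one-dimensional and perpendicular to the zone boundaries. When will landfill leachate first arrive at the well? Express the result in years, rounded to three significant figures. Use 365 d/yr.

1430 years

Continuity: the same q passes through each zone, so ΔH = q·Σ(L_j/K_j) — the zones act as resistances in series.
Σ(L/K) = 647/14.2 + 396/0.110 = 45.56 + 3600 = 3646 d
K_eq = L_total / Σ(L/K) = 1043 / 3646 = 0.2861 m/d
q = K_eq · i = 0.2861 × 0.0024 = 6.866e-4 m/d (same in every zone)
Zone A: v = q/n = 6.866e-4/0.34 = 0.002020 m/d → t_A = 647/0.002020 = 320400 d
Zone B: v = q/n = 6.866e-4/0.35 = 0.001962 m/d → t_B = 396/0.001962 = 201900 d
Total t = 320400 + 201900 = 522200 d
   = 522200 / 365 = 1430 yr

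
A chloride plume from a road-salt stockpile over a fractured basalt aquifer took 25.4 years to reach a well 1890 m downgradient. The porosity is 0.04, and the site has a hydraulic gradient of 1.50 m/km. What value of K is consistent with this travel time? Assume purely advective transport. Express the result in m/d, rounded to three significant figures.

5.44 m/d

t = 25.4 years = 9271 d
v = L / t = 1890 / 9271 = 0.2039 m/d
K = v · n / i = 0.2039 × 0.04 / 0.0015 = 5.44 m/d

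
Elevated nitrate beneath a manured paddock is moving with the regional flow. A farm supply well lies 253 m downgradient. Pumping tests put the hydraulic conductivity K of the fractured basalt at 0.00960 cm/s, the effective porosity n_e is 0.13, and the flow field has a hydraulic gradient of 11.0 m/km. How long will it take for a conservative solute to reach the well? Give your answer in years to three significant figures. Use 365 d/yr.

0.988 years

K = 0.00960 cm/s × 864 = 8.294 m/d
Darcy flux q = K·i = 8.294 × 0.011 = 0.09124 m/d
v_s = q/n_e = 0.09124/0.13 = 0.7018 m/d
t = L / v = 253 / 0.7018 = 360.5 d
   = 360.5 / 365 = 0.988 yr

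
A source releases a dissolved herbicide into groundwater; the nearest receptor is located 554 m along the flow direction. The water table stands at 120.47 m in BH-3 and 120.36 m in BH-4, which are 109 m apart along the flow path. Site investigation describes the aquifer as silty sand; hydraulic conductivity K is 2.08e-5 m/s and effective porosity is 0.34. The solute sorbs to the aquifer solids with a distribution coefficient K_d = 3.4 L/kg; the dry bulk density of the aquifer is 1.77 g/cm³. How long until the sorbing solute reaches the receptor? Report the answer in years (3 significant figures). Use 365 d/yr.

Hydraulic gradient i = (120.47 − 120.36) / 109 = 0.11 / 109 = 0.001009
K = 2.08e-5 m/s × 86400 s/d = 1.797 m/d
q = Ki = 1.797 × 0.001009 = 0.001814 m/d
Seepage velocity v = q / n = 0.001814 / 0.34 = 0.005334 m/d
Retardation R = 1 + ρ_b·K_d/n = 1 + 1.77×3.4/0.34 = 18.70
Contaminant velocity v_c = v/R = 0.005334/18.70 = 2.852e-4 m/d
t = L/v_c = 554/2.852e-4 = 1.942e6 d
   = 1.942e6/365 = 5320 yr

5320 years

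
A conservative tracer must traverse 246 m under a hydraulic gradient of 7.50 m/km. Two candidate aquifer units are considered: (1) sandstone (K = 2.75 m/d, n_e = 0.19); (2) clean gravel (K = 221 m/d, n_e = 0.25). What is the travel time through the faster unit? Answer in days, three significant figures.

37.1 days

Unit 1 (sandstone): v = 2.75×0.0075/0.19 = 0.1086 m/d, t = 246/0.1086 = 2266 d
Unit 2 (clean gravel): v = 221×0.0075/0.25 = 6.630 m/d, t = 246/6.630 = 37.10 d
Faster unit: t = 37.1 d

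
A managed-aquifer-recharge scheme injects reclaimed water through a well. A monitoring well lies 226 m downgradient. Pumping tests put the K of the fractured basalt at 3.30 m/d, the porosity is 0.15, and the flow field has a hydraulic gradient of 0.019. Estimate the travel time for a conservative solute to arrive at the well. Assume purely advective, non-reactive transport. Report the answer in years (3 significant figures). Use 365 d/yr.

Specific discharge q = 3.30 × 0.019 = 0.06270 m/d
v = Ki/n = 3.30·0.019/0.15 = 0.4180 m/d
t = L / v = 226 / 0.4180 = 540.7 d
   = 540.7 / 365 = 1.48 yr

1.48 years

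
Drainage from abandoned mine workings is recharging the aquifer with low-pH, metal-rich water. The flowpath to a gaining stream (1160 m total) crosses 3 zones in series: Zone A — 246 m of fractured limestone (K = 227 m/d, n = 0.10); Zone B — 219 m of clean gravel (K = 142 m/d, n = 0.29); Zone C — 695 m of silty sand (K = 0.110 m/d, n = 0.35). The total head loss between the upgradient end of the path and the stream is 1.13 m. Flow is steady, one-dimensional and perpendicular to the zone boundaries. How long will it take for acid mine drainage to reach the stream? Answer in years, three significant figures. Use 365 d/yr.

5080 years

Continuity: the same q passes through each zone, so ΔH = q·Σ(L_j/K_j) — the zones act as resistances in series.
Σ(L/K) = 246/227 + 219/142 + 695/0.110 = 1.084 + 1.542 + 6318 = 6321 d
q = ΔH / Σ(L/K) = 1.13 / 6321 = 1.788e-4 m/d (same in every zone)
Zone A: v = q/n = 1.788e-4/0.10 = 0.001788 m/d → t_A = 246/0.001788 = 137600 d
Zone B: v = q/n = 1.788e-4/0.29 = 6.165e-4 m/d → t_B = 219/6.165e-4 = 355300 d
Zone C: v = q/n = 1.788e-4/0.35 = 5.108e-4 m/d → t_C = 695/5.108e-4 = 1.361e6 d
Total t = 137600 + 355300 + 1.361e6 = 1.854e6 d
   = 1.854e6 / 365 = 5080 yr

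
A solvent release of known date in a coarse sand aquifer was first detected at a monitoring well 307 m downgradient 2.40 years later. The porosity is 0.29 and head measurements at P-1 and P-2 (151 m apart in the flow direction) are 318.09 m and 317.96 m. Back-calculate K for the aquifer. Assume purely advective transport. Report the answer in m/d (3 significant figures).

Hydraulic gradient i = (318.09 − 317.96) / 151 = 0.13 / 151 = 8.609e-4
t = 2.40 years = 876.0 d
v = L / t = 307 / 876.0 = 0.3505 m/d
K = v · n / i = 0.3505 × 0.29 / 8.609e-4 = 118 m/d

118 m/d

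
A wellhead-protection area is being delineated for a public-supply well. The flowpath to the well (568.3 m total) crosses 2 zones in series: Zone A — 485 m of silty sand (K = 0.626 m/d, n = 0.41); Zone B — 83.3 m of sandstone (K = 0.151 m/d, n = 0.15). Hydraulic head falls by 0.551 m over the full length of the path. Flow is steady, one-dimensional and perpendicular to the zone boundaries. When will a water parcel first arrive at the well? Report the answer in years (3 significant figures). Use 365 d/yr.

1390 years

Steady 1-D flow in series ⇒ the Darcy flux q is identical in every zone and the zone head losses add (resistances L/K in series).
Σ(L/K) = 485/0.626 + 83.3/0.151 = 774.8 + 551.7 = 1326 d
q = ΔH / Σ(L/K) = 0.551 / 1326 = 4.154e-4 m/d (same in every zone)
Zone A: v = q/n = 4.154e-4/0.41 = 0.001013 m/d → t_A = 485/0.001013 = 478700 d
Zone B: v = q/n = 4.154e-4/0.15 = 0.002769 m/d → t_B = 83.3/0.002769 = 30080 d
Total t = 478700 + 30080 = 508800 d
   = 508800 / 365 = 1390 yr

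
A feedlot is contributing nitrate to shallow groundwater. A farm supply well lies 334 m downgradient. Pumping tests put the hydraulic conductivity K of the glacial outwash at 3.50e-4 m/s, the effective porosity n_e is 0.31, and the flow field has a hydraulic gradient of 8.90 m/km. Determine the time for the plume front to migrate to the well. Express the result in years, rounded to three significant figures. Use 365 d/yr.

1.05 years

K = 3.50e-4 m/s × 86400 s/d = 30.24 m/d
q = Ki = 30.24 × 0.0089 = 0.2691 m/d
Average linear velocity = 0.2691 / 0.31 = 0.8682 m/d
t = L / v = 334 / 0.8682 = 384.7 d
   = 384.7 / 365 = 1.05 yr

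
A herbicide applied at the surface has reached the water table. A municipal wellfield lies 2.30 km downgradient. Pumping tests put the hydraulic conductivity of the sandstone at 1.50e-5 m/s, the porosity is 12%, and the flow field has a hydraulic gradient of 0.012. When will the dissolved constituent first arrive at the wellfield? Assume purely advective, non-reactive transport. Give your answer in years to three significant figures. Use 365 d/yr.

K = 1.50e-5 m/s × 86400 s/d = 1.296 m/d
Specific discharge q = 1.296 × 0.012 = 0.01555 m/d
Seepage velocity v = q / n = 0.01555 / 0.12 = 0.1296 m/d
L = 2.30 km = 2300 m
t = L / v = 2300 / 0.1296 = 17750 d
   = 17750 / 365 = 48.6 yr

48.6 years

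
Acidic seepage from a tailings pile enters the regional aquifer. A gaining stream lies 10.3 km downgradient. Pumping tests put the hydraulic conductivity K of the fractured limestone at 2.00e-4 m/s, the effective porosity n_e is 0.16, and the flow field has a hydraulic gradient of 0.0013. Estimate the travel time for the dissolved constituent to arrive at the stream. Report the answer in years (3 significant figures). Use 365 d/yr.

K = 2.00e-4 m/s × 86400 s/d = 17.28 m/d
Darcy flux q = K·i = 17.28 × 0.0013 = 0.02246 m/d
Seepage velocity v = q / n = 0.02246 / 0.16 = 0.1404 m/d
L = 10.3 km = 10300 m
t = L / v = 10300 / 0.1404 = 73360 d
   = 73360 / 365 = 201 yr

201 years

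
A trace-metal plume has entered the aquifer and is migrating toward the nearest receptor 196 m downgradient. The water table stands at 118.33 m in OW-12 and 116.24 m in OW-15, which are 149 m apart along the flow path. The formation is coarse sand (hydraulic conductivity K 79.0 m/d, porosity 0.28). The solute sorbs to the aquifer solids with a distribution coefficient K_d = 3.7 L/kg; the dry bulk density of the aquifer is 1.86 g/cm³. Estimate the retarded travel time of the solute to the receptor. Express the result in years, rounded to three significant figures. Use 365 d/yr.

3.47 years

Hydraulic gradient i = (118.33 − 116.24) / 149 = 2.09 / 149 = 0.01403
Darcy flux q = K·i = 79.0 × 0.01403 = 1.108 m/d
v_s = q/n_e = 1.108/0.28 = 3.958 m/d
Retardation R = 1 + ρ_b·K_d/n = 1 + 1.86×3.7/0.28 = 25.58
Contaminant velocity v_c = v/R = 3.958/25.58 = 0.1547 m/d
t = L/v_c = 196/0.1547 = 1267 d
   = 1267/365 = 3.47 yr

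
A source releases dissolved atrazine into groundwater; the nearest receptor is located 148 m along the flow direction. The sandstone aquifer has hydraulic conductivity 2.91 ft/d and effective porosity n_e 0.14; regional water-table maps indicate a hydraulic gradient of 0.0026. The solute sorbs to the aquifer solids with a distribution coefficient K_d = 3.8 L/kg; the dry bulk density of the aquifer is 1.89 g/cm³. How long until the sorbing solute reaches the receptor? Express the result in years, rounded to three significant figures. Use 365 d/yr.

K = 2.91 ft/d × 0.3048 = 0.8870 m/d
Specific discharge q = 0.8870 × 0.0026 = 0.002306 m/d
v = Ki/n = 0.8870·0.0026/0.14 = 0.01647 m/d
Retardation R = 1 + ρ_b·K_d/n = 1 + 1.89×3.8/0.14 = 52.30
Contaminant velocity v_c = v/R = 0.01647/52.30 = 3.150e-4 m/d
t = L/v_c = 148/3.150e-4 = 469900 d
   = 469900/365 = 1290 yr

1290 years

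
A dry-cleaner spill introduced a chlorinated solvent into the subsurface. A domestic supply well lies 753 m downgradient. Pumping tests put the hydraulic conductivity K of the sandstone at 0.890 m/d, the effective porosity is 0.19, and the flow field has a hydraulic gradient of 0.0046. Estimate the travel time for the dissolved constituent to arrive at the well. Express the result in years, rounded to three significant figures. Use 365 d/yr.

Darcy flux q = K·i = 0.890 × 0.0046 = 0.004094 m/d
v_s = q/n_e = 0.004094/0.19 = 0.02155 m/d
t = L / v = 753 / 0.02155 = 34950 d
   = 34950 / 365 = 95.7 yr

95.7 years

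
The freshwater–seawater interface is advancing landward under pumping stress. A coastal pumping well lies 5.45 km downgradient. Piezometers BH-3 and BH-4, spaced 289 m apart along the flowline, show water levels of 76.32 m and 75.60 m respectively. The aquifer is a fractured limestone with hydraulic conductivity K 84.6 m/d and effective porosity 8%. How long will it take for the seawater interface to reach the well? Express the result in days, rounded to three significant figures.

2070 days

Hydraulic gradient i = (76.32 − 75.60) / 289 = 0.72 / 289 = 0.002491
Specific discharge q = 84.6 × 0.002491 = 0.2108 m/d
Seepage velocity v = q / n = 0.2108 / 0.08 = 2.635 m/d
L = 5.45 km = 5450 m
t = L / v = 5450 / 2.635 = 2069 d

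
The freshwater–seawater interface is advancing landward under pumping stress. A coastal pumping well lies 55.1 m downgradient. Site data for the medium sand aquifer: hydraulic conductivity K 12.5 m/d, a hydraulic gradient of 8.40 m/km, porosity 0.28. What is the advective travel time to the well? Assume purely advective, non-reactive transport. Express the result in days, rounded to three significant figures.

Darcy flux q = K·i = 12.5 × 0.0084 = 0.1050 m/d
Average linear velocity = 0.1050 / 0.28 = 0.3750 m/d
t = L / v = 55.1 / 0.3750 = 146.9 d

147 days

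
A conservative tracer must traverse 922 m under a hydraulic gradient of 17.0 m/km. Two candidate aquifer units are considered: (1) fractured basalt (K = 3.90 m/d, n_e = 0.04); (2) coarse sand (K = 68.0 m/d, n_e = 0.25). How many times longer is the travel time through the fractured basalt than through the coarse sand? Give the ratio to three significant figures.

Unit 1 (fractured basalt): v = 3.90×0.017/0.04 = 1.658 m/d, t = 922/1.658 = 556.3 d
Unit 2 (coarse sand): v = 68.0×0.017/0.25 = 4.624 m/d, t = 922/4.624 = 199.4 d
t(fractured basalt) / t(coarse sand) = 556.3/199.4 = 2.79

2.79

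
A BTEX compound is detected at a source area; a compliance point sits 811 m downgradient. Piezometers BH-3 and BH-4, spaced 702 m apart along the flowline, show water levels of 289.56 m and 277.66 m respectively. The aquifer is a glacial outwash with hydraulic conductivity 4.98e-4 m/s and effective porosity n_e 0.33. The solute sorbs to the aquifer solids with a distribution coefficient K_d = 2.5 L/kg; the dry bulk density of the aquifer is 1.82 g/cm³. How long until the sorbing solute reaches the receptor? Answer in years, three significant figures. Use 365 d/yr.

14.9 years

Hydraulic gradient i = (289.56 − 277.66) / 702 = 11.90 / 702 = 0.01695
K = 4.98e-4 m/s × 86400 s/d = 43.03 m/d
q = Ki = 43.03 × 0.01695 = 0.7294 m/d
v = Ki/n = 43.03·0.01695/0.33 = 2.210 m/d
Retardation R = 1 + ρ_b·K_d/n = 1 + 1.82×2.5/0.33 = 14.79
Contaminant velocity v_c = v/R = 2.210/14.79 = 0.1495 m/d
t = L/v_c = 811/0.1495 = 5426 d
   = 5426/365 = 14.9 yr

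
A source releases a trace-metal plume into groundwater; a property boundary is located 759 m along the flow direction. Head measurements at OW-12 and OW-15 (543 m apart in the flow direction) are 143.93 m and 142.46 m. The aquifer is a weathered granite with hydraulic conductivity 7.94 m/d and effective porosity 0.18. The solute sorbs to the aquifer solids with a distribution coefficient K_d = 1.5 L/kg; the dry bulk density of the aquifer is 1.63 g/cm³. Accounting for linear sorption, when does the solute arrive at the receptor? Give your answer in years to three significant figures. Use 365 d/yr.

254 years

Hydraulic gradient i = (143.93 − 142.46) / 543 = 1.47 / 543 = 0.002707
Specific discharge q = 7.94 × 0.002707 = 0.02150 m/d
Average linear velocity = 0.02150 / 0.18 = 0.1194 m/d
Retardation R = 1 + ρ_b·K_d/n = 1 + 1.63×1.5/0.18 = 14.58
Contaminant velocity v_c = v/R = 0.1194/14.58 = 0.008189 m/d
t = L/v_c = 759/0.008189 = 92690 d
   = 92690/365 = 254 yr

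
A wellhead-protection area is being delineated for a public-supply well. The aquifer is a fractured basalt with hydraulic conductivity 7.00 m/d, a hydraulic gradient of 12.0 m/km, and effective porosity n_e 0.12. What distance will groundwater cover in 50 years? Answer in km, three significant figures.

12.8 km

q = Ki = 7.00 × 0.012 = 0.08400 m/d
Seepage velocity v = q / n = 0.08400 / 0.12 = 0.7000 m/d
T = 50 yr × 365 = 18250 d
L = v × T = 0.7000 × 18250 = 12780 m
   = 12.8 km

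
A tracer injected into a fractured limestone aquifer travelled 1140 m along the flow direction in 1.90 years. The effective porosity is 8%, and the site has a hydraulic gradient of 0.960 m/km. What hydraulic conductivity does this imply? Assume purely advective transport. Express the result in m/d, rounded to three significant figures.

137 m/d

t = 1.90 years = 693.5 d
v = L / t = 1140 / 693.5 = 1.644 m/d
K = v · n / i = 1.644 × 0.08 / 9.6e-4 = 137 m/d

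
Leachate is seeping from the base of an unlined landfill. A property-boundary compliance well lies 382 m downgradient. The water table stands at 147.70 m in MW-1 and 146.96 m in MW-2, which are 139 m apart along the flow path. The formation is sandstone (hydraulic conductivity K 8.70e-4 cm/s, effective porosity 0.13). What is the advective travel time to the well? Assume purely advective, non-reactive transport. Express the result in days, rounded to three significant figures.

Hydraulic gradient i = (147.70 − 146.96) / 139 = 0.74 / 139 = 0.005324
K = 8.70e-4 cm/s × 864 = 0.7517 m/d
Darcy flux q = K·i = 0.7517 × 0.005324 = 0.004002 m/d
v_s = q/n_e = 0.004002/0.13 = 0.03078 m/d
t = L / v = 382 / 0.03078 = 12410 d

12400 days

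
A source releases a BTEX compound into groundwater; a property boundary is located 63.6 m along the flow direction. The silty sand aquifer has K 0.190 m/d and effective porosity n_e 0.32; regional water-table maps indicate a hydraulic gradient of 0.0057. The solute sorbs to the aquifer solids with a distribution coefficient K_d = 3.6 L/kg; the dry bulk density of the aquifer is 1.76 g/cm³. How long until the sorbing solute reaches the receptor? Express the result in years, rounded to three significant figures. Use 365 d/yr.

q = Ki = 0.190 × 0.0057 = 0.001083 m/d
Seepage velocity v = q / n = 0.001083 / 0.32 = 0.003384 m/d
Retardation R = 1 + ρ_b·K_d/n = 1 + 1.76×3.6/0.32 = 20.80
Contaminant velocity v_c = v/R = 0.003384/20.80 = 1.627e-4 m/d
t = L/v_c = 63.6/1.627e-4 = 390900 d
   = 390900/365 = 1070 yr

1070 years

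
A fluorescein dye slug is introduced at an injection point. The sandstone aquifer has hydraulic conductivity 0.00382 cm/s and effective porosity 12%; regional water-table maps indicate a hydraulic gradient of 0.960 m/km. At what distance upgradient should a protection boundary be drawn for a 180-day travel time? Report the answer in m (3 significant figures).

K = 0.00382 cm/s × 864 = 3.300 m/d
q = Ki = 3.300 × 9.6e-4 = 0.003168 m/d
v_s = q/n_e = 0.003168/0.12 = 0.02640 m/d
L = v × T = 0.02640 × 180 = 4.753 m

4.75 m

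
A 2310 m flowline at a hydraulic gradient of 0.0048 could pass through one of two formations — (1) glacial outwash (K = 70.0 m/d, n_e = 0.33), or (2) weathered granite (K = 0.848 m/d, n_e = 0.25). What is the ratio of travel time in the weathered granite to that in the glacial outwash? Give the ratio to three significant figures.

62.5

Unit 1 (glacial outwash): v = 70.0×0.0048/0.33 = 1.018 m/d, t = 2310/1.018 = 2269 d
Unit 2 (weathered granite): v = 0.848×0.0048/0.25 = 0.01628 m/d, t = 2310/0.01628 = 141900 d
t(weathered granite) / t(glacial outwash) = 141900/2269 = 62.5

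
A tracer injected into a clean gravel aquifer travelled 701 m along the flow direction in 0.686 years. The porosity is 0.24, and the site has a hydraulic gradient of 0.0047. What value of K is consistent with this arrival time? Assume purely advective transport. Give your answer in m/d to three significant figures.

t = 0.686 years = 250.4 d
v = L / t = 701 / 250.4 = 2.800 m/d
K = v · n / i = 2.800 × 0.24 / 0.0047 = 143 m/d

143 m/d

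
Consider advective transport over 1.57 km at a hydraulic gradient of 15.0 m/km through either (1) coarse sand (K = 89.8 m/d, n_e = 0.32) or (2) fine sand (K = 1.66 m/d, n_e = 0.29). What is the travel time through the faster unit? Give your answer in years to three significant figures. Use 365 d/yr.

Unit 1 (coarse sand): v = 89.8×0.015/0.32 = 4.209 m/d, t = 1570/4.209 = 373.0 d
Unit 2 (fine sand): v = 1.66×0.015/0.29 = 0.08586 m/d, t = 1570/0.08586 = 18290 d
Faster: 373.0 d / 365 = 1.02 yr

1.02 years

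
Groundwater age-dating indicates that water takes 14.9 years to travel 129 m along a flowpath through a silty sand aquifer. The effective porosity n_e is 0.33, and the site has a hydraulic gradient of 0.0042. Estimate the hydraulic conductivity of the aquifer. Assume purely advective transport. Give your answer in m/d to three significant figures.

1.86 m/d

t = 14.9 years = 5439 d
v = L / t = 129 / 5439 = 0.02372 m/d
K = v · n / i = 0.02372 × 0.33 / 0.0042 = 1.86 m/d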